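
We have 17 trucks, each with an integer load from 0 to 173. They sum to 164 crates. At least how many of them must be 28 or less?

If only k of them are at most 28, the other 17 − k are at least 29, so the total is at least (17 − k)·29 + k·0.
This is ≤ 164, so (17 − k)·29 + 0k ≤ 164, which gives k ≥ 12.
Exactly 12 works: 12 values at 0 and 5 at 29 total 145; raise one of the low values by 19 (still ≤ 28) to hit 164.

12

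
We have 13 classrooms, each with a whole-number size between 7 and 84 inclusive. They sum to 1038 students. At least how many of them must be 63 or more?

If only k of them are at least 63, the other 13 − k are at most 62, so the total is at most k·84 + (13 − k)·62.
This must reach 1038, so k·84 + (13 − k)·62 ≥ 1038, giving k ≥ 11.
Exactly 11 works: 11 values at 84 and 2 at 62 total 1048; lower one of the high values by 10 (still ≥ 63) to hit 1038.

11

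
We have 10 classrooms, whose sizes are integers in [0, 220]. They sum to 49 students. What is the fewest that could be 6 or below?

3

If only k of them are at most 6, the other 10 − k are at least 7, so the total is at least (10 − k)·7 + k·0.
This is ≤ 49, so (10 − k)·7 + 0k ≤ 49, which gives k ≥ 3.
Exactly 3 works: 3 values at 0 and 7 at 7 total 49.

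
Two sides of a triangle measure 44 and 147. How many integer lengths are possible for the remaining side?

87

The triangle inequality gives |44 − 147| < c < 44 + 147, i.e. 103 < c < 191.
So c can be any integer from 104 to 190: 87 values.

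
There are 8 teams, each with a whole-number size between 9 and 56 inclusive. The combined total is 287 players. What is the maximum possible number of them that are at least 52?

If k of the values are ≥ 52, the total is ≥ 52k + 9(8 − k).
Setting 52k + 9(8 − k) ≤ 287 gives 43k ≤ 215, so k ≤ 5.
k = 5 is achieved by 5 values at 52 and 3 at 9, total 287.

5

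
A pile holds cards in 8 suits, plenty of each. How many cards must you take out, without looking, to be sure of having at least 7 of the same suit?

49

In the worst case you draw 6 of each of the 8 suits: 8 × 6 = 48.
One more forces 7 of some suit, so 48 + 1 = 49.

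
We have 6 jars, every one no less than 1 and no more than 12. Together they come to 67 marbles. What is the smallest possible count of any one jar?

7

To make one jar as small as possible, make the other 5 as large as possible.
The other 5 contribute at most 5 × 12 = 60, leaving at least 67 − 60 = 7.
Since 7 ≥ 1, this is achievable: one at 7 and 5 at 12.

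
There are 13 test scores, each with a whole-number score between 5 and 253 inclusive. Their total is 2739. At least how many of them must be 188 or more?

5

If only k of them are at least 188, the other 13 − k are at most 187, so the total is at most k·253 + (13 − k)·187.
This must reach 2739, so k·253 + (13 − k)·187 ≥ 2739, giving k ≥ 5.
Exactly 5 works: 5 values at 253 and 8 at 187 total 2761; lower one of the high values by 22 (still ≥ 188) to hit 2739.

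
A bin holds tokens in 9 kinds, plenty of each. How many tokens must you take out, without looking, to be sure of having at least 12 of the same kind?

100

In the worst case you draw 11 of each of the 9 kinds: 9 × 11 = 99.
One more forces 12 of some kind, so 99 + 1 = 100.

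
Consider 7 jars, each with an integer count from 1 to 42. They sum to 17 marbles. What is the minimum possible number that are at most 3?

Let j be the number exceeding 3. Then the total is ≥ 4·j + 1·(7 − j) = 7 + 3j.
So 3j ≤ 10 and j ≤ 3; hence at least 7 − 3 = 4 are ≤ 3.
Exactly 4 works: 4 values at 1 and 3 at 4 total 16; raise one of the low values by 1 (still ≤ 3) to hit 17.

4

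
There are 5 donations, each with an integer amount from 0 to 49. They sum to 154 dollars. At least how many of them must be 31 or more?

If only k of them are at least 31, the other 5 − k are at most 30, so the total is at most k·49 + (5 − k)·30.
This must reach 154, so k·49 + (5 − k)·30 ≥ 154, giving k ≥ 1.
Exactly 1 works: 1 value at 49 and 4 at 30 total 169; lower one of the high values by 15 (still ≥ 31) to hit 154.

1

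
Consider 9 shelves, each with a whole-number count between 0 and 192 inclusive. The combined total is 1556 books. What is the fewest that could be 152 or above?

5

Suppose at most 9 − j of them reach 152; then j values are ≤ 151 and the rest ≤ 192.
The total is then ≤ 151·j + 192·(9 − j) = 1728 − 41j. For this to be ≥ 1556 we need j ≤ 4, so at least 9 − 4 = 5 must reach 152.
Exactly 5 works: 5 values at 192 and 4 at 151 total 1564; lower one of the high values by 8 (still ≥ 152) to hit 1556.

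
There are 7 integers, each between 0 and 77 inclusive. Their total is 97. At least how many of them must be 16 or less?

2

If only k of them are at most 16, the other 7 − k are at least 17, so the total is at least (7 − k)·17 + k·0.
This is ≤ 97, so (7 − k)·17 + 0k ≤ 97, which gives k ≥ 2.
Exactly 2 works: 2 values at 0 and 5 at 17 total 85; raise one of the low values by 12 (still ≤ 16) to hit 97.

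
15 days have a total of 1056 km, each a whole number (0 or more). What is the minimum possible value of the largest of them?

Some value must be at least ⌈1056/15⌉ = 71, since 15 × 70 = 1050 < 1056.
Achievable: 6 of them at 71 and 9 at 70 total 1056.

71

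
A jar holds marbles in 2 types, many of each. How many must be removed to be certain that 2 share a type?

3

In the worst case you draw 1 of each of the 2 types: 2 × 1 = 2.
One more forces 2 of some type, so 2 + 1 = 3.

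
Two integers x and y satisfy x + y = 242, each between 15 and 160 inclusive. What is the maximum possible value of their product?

For a fixed sum, the product xy is largest when x and y are as close as possible.
Taking x = 121 and y = 121 (both in [15, 160]) gives xy = 14641.

14641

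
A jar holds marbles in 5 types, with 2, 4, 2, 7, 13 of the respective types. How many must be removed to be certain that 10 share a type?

In the worst case you take as many as possible of each type without reaching 10: 2 + 4 + 2 + 7 + 9 = 24.
The next one must give 10 of some type, so 24 + 1 = 25.

25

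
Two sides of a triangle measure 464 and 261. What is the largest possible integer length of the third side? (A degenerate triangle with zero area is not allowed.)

724

The third side must be less than 464 + 261 = 725.
The largest integer below 725 is 724.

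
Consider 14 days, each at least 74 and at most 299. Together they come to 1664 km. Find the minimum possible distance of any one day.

74

To make one day as small as possible, make the other 13 as large as possible.
The other 13 can take up 13 × 299 = 3887 ≥ 1664 − 74, so one day can sit at its floor of 74.
Achievable: one at 74 and the other 13 totalling 1590, which fits since 13 × 74 ≤ 1590 ≤ 13 × 299.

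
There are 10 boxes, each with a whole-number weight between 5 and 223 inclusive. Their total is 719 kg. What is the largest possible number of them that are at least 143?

4

Suppose k of them are at least 143. Those contribute at least 143 each and the other 10 − k at least 5 each.
So the total is at least 143k + 5(10 − k) = 50 + 138k. This must be ≤ 719, giving k ≤ 4.
k = 4 is achieved by 4 values at 143 and 6 at 5, total 602; add 117 to one value (staying below 143) to reach 719.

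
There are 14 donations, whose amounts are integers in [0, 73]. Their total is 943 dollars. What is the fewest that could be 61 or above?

8

Suppose at most 14 − j of them reach 61; then j values are ≤ 60 and the rest ≤ 73.
The total is then ≤ 60·j + 73·(14 − j) = 1022 − 13j. For this to be ≥ 943 we need j ≤ 6, so at least 14 − 6 = 8 must reach 61.
Exactly 8 works: 8 values at 73 and 6 at 60 total 944; lower one of the high values by 1 (still ≥ 61) to hit 943.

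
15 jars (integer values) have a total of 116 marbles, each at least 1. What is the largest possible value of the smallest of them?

7

If every one of the 15 were at least 8, the total would be at least 15 × 8 = 120 > 116.
Achievable: 4 of them at 7 and 11 at 8 total 116.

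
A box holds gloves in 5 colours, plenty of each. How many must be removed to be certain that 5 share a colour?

21

In the worst case you draw 4 of each of the 5 colours: 5 × 4 = 20.
One more forces 5 of some colour, so 20 + 1 = 21.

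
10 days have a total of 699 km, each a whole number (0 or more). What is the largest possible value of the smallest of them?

The average is 699/10 < 70, so some value is ≤ 69.
Taking 1 copy of 69 and 9 copies of 70 gives exactly 699, so 69 is attained.

69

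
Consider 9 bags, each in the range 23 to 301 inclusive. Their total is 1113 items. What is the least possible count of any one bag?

Minimizing one value means maximizing the remaining 8.
The other 8 can take up 8 × 301 = 2408 ≥ 1113 − 23, so one bag can sit at its floor of 23.
Achievable: one at 23 and the other 8 totalling 1090, which fits since 8 × 23 ≤ 1090 ≤ 8 × 301.

23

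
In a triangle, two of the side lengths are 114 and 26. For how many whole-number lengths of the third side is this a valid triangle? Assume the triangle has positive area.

The triangle inequality gives |114 − 26| < c < 114 + 26, i.e. 88 < c < 140.
So c can be any integer from 89 to 139: 51 values.

51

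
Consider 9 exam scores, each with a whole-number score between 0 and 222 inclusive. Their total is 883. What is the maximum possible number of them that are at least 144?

Suppose k of them are at least 144. Those contribute at least 144 each and the other 9 − k at least 0 each.
So the total is at least 144k + 0(9 − k) = 0 + 144k. This must be ≤ 883, giving k ≤ 6.
k = 6 is achieved by 6 values at 144 and 3 at 0, total 864; add 19 to one value (staying below 144) to reach 883.

6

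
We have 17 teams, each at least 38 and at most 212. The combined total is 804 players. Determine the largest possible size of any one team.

196

Maximizing one value means minimizing the remaining 16.
The other 16 contribute at least 16 × 38 = 608, leaving at most 804 − 608 = 196.
Since 196 ≤ 212, this is achievable: one at 196 and 16 at 38.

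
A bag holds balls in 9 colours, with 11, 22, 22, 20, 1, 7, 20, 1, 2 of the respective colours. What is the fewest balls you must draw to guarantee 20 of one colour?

In the worst case you take as many as possible of each colour without reaching 20: 11 + 19 + 19 + 19 + 1 + 7 + 19 + 1 + 2 = 98.
The next one must give 20 of some colour, so 98 + 1 = 99.

99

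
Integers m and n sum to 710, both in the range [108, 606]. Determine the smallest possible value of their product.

For a fixed sum, mn is smallest when m and n are as far apart as possible.
The extreme feasible split is m = 108, n = 602, giving mn = 65016.

65016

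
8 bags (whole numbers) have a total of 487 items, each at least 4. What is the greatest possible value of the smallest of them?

60

The 8 values sum to 487, so their minimum is at most ⌊487/8⌋ = 60.
Achievable: 1 of them at 60 and 7 at 61 total 487.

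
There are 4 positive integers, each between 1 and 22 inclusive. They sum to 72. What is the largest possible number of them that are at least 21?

With k values at 21 or above and the rest at least 1, the sum is at least 4 + 20k.
Since the sum is 72, we need 20k ≤ 68, i.e. k ≤ 3.
k = 3 is achieved by 3 values at 21 and 1 at 1, total 64; add 8 to one value (staying below 21) to reach 72.

3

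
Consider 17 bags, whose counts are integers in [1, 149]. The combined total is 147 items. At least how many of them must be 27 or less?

13

If only k of them are at most 27, the other 17 − k are at least 28, so the total is at least (17 − k)·28 + k·1.
This is ≤ 147, so (17 − k)·28 + 1k ≤ 147, which gives k ≥ 13.
Exactly 13 works: 13 values at 1 and 4 at 28 total 125; raise one of the low values by 22 (still ≤ 27) to hit 147.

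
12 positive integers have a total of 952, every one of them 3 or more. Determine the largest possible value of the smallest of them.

79

The average is 952/12 < 80, so some value is ≤ 79.
Equality holds with 8 values of 79 and 4 values of 80.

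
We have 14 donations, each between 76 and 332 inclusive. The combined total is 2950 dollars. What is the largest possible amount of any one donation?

332

Maximizing one value means minimizing the remaining 13.
The other 13 contribute at least 13 × 76 = 988, leaving at most 2950 − 988 = 1962.
But each donation is capped at 332, so the maximum is 332.
Achievable: one at 332 and the other 13 totalling 2618, which fits since 13 × 76 ≤ 2618 ≤ 13 × 332.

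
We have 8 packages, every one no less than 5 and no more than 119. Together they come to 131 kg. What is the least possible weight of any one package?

5

Minimizing one value means maximizing the remaining 7.
The other 7 can take up 7 × 119 = 833 ≥ 131 − 5, so one package can sit at its floor of 5.
Achievable: one at 5 and the other 7 totalling 126, which fits since 7 × 5 ≤ 126 ≤ 7 × 119.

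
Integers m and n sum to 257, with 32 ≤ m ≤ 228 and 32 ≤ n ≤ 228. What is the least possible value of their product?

7200

For a fixed sum, mn is smallest when m and n are as far apart as possible.
At the endpoint m = 32, n = 257 − 32 = 225, so mn = 32 × 225 = 7200.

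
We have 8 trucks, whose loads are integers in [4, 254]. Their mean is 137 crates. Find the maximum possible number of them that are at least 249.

4

The total is 8 × 137 = 1096.
If k of the values are ≥ 249, the total is ≥ 249k + 4(8 − k).
Setting 249k + 4(8 − k) ≤ 1096 gives 245k ≤ 1064, so k ≤ 4.
k = 4 is achieved by 4 values at 249 and 4 at 4, total 1012; add 84 to one value (staying below 249) to reach 1096.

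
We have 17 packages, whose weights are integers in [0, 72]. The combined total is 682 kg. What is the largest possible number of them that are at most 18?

Suppose k of them are at most 18. Those contribute at most 18 each and the rest at most 72 each.
So the total is at most 18k + 72(17 − k) = 1224 − 54k. This must still be ≥ 682, so k ≤ 10.
k = 10 is achieved by 10 values at 18 and 7 at 72, total 684; lower one of the 72's by 2 (still > 18) to reach 682.

10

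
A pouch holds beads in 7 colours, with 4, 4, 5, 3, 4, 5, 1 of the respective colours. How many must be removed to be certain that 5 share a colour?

25

In the worst case you take as many as possible of each colour without reaching 5: 4 + 4 + 4 + 3 + 4 + 4 + 1 = 24.
The next one must give 5 of some colour, so 24 + 1 = 25.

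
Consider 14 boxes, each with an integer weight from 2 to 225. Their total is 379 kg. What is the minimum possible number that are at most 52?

Let j be the number exceeding 52. Then the total is ≥ 53·j + 2·(14 − j) = 28 + 51j.
So 51j ≤ 351 and j ≤ 6; hence at least 14 − 6 = 8 are ≤ 52.
Exactly 8 works: 8 values at 2 and 6 at 53 total 334; raise one of the low values by 45 (still ≤ 52) to hit 379.

8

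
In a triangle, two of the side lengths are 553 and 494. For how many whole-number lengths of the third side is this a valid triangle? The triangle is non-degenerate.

987

The triangle inequality gives |553 − 494| < c < 553 + 494, i.e. 59 < c < 1047.
So c can be any integer from 60 to 1046: 987 values.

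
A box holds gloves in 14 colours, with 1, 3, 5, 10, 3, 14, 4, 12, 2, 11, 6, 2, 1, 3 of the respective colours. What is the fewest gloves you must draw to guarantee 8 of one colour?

In the worst case you take as many as possible of each colour without reaching 8: 1 + 3 + 5 + 7 + 3 + 7 + 4 + 7 + 2 + 7 + 6 + 2 + 1 + 3 = 58.
The next one must give 8 of some colour, so 58 + 1 = 59.

59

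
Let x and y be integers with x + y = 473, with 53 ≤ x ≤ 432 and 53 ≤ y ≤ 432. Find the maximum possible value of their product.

55932

For a fixed sum, the product xy is largest when x and y are as close as possible.
Taking x = 236 and y = 237 (both in [53, 432]) gives xy = 55932.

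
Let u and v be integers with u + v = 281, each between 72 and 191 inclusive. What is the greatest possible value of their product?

uv = u(281 − u) is maximized when u is as near 281/2 as the bounds allow.
Taking u = 140 and v = 141 (both in [72, 191]) gives uv = 19740.

19740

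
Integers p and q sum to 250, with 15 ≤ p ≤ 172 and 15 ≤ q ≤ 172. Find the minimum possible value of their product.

Since p + q is fixed, pushing one of them to its bound minimizes the product.
The extreme feasible split is p = 78, q = 172, giving pq = 13416.

13416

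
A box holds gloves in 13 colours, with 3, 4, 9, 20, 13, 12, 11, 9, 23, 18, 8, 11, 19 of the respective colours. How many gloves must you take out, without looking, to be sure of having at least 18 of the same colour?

149

In the worst case you take as many as possible of each colour without reaching 18: 3 + 4 + 9 + 17 + 13 + 12 + 11 + 9 + 17 + 17 + 8 + 11 + 17 = 148.
The next one must give 18 of some colour, so 148 + 1 = 149.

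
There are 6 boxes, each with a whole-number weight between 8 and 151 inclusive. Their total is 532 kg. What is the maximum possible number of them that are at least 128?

4

With k values at 128 or above and the rest at least 8, the sum is at least 48 + 120k.
Since the sum is 532, we need 120k ≤ 484, i.e. k ≤ 4.
k = 4 is achieved by 4 values at 128 and 2 at 8, total 528; add 4 to one value (staying below 128) to reach 532.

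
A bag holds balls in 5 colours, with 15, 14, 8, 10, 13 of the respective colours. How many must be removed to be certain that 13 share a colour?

55

In the worst case you take as many as possible of each colour without reaching 13: 12 + 12 + 8 + 10 + 12 = 54.
The next one must give 13 of some colour, so 54 + 1 = 55.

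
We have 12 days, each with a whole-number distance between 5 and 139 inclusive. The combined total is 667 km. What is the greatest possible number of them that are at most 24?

Suppose k of them are at most 24. Those contribute at most 24 each and the rest at most 139 each.
So the total is at most 24k + 139(12 − k) = 1668 − 115k. This must still be ≥ 667, so k ≤ 8.
k = 8 is achieved by 8 values at 24 and 4 at 139, total 748; lower one of the 139's by 81 (still > 24) to reach 667.

8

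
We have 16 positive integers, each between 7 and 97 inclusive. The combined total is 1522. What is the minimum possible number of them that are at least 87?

Each value short of 87 is at most 86, costing at least 97 − 86 = 11 against the maximum total of 1552.
We can afford to lose at most 1552 − 1522 = 30, so at most ⌊30/11⌋ = 2 fall short, and at least 14 are ≥ 87.
Exactly 14 works: 14 values at 97 and 2 at 86 total 1530; lower one of the high values by 8 (still ≥ 87) to hit 1522.

14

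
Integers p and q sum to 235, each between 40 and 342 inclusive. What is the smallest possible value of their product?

For a fixed sum, pq is smallest when p and q are as far apart as possible.
At the endpoint p = 40, q = 235 − 40 = 195, so pq = 40 × 195 = 7800.

7800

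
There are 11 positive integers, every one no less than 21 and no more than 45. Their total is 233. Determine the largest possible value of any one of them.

23

To make one integer as large as possible, make the other 10 as small as possible.
The other 10 contribute at least 10 × 21 = 210, leaving at most 233 − 210 = 23.
Since 23 ≤ 45, this is achievable: one at 23 and 10 at 21.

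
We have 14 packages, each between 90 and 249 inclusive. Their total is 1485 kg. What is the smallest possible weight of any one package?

90

Minimizing one value means maximizing the remaining 13.
The other 13 can take up 13 × 249 = 3237 ≥ 1485 − 90, so one package can sit at its floor of 90.
Achievable: one at 90 and the other 13 totalling 1395, which fits since 13 × 90 ≤ 1395 ≤ 13 × 249.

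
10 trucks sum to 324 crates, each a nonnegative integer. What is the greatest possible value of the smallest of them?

The average is 324/10 < 33, so some value is ≤ 32.
Taking 6 copies of 32 and 4 copies of 33 gives exactly 324, so 32 is attained.

32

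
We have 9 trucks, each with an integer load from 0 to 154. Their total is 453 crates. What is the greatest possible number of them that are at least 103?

4

Suppose k of them are at least 103. Those contribute at least 103 each and the other 9 − k at least 0 each.
So the total is at least 103k + 0(9 − k) = 0 + 103k. This must be ≤ 453, giving k ≤ 4.
k = 4 is achieved by 4 values at 103 and 5 at 0, total 412; add 41 to one value (staying below 103) to reach 453.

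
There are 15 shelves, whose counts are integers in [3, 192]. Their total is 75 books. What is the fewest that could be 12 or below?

12

Let j be the number exceeding 12. Then the total is ≥ 13·j + 3·(15 − j) = 45 + 10j.
So 10j ≤ 30 and j ≤ 3; hence at least 15 − 3 = 12 are ≤ 12.
Exactly 12 works: 12 values at 3 and 3 at 13 total 75.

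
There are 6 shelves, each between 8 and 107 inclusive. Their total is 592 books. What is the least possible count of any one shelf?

Minimizing one value means maximizing the remaining 5.
The other 5 contribute at most 5 × 107 = 535, leaving at least 592 − 535 = 57.
Since 57 ≥ 8, this is achievable: one at 57 and 5 at 107.

57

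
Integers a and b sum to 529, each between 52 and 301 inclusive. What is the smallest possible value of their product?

Since a + b is fixed, pushing one of them to its bound minimizes the product.
The extreme feasible split is a = 228, b = 301, giving ab = 68628.

68628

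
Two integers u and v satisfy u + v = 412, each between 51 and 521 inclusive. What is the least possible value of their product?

18411

uv = u(412 − u) is concave in u, so over [51, 361] it is minimized at an endpoint.
The extreme feasible split is u = 51, v = 361, giving uv = 18411.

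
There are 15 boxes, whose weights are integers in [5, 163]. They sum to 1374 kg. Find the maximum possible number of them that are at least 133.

10

Suppose k of them are at least 133. Those contribute at least 133 each and the other 15 − k at least 5 each.
So the total is at least 133k + 5(15 − k) = 75 + 128k. This must be ≤ 1374, giving k ≤ 10.
k = 10 is achieved by 10 values at 133 and 5 at 5, total 1355; add 19 to one value (staying below 133) to reach 1374.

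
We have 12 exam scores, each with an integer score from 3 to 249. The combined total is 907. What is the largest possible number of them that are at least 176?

5

Suppose k of them are at least 176. Those contribute at least 176 each and the other 12 − k at least 3 each.
So the total is at least 176k + 3(12 − k) = 36 + 173k. This must be ≤ 907, giving k ≤ 5.
k = 5 is achieved by 5 values at 176 and 7 at 3, total 901; add 6 to one value (staying below 176) to reach 907.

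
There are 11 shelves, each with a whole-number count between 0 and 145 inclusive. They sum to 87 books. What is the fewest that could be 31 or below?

Let j be the number exceeding 31. Then the total is ≥ 32·j + 0·(11 − j) = 0 + 32j.
So 32j ≤ 87 and j ≤ 2; hence at least 11 − 2 = 9 are ≤ 31.
Exactly 9 works: 9 values at 0 and 2 at 32 total 64; raise one of the low values by 23 (still ≤ 31) to hit 87.

9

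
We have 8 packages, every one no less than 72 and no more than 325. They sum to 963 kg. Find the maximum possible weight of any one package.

325

Maximizing one value means minimizing the remaining 7.
The other 7 contribute at least 7 × 72 = 504, leaving at most 963 − 504 = 459.
But each package is capped at 325, so the maximum is 325.
Achievable: one at 325 and the other 7 totalling 638, which fits since 7 × 72 ≤ 638 ≤ 7 × 325.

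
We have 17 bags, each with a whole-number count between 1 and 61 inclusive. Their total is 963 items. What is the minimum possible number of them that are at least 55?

Each value short of 55 is at most 54, costing at least 61 − 54 = 7 against the maximum total of 1037.
We can afford to lose at most 1037 − 963 = 74, so at most ⌊74/7⌋ = 10 fall short, and at least 7 are ≥ 55.
Exactly 7 works: 7 values at 61 and 10 at 54 total 967; lower one of the high values by 4 (still ≥ 55) to hit 963.

7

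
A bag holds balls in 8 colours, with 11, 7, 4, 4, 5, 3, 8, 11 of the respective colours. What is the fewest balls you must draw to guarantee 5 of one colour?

In the worst case you take as many as possible of each colour without reaching 5: 4 + 4 + 4 + 4 + 4 + 3 + 4 + 4 = 31.
The next one must give 5 of some colour, so 31 + 1 = 32.

32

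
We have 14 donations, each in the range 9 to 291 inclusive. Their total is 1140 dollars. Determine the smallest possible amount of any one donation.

Minimizing one value means maximizing the remaining 13.
The other 13 can take up 13 × 291 = 3783 ≥ 1140 − 9, so one donation can sit at its floor of 9.
Achievable: one at 9 and the other 13 totalling 1131, which fits since 13 × 9 ≤ 1131 ≤ 13 × 291.

9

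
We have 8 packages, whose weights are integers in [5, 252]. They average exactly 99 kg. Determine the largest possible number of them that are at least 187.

4

The total is 8 × 99 = 792.
With k values at 187 or above and the rest at least 5, the sum is at least 40 + 182k.
Since the sum is 792, we need 182k ≤ 752, i.e. k ≤ 4.
k = 4 is achieved by 4 values at 187 and 4 at 5, total 768; add 24 to one value (staying below 187) to reach 792.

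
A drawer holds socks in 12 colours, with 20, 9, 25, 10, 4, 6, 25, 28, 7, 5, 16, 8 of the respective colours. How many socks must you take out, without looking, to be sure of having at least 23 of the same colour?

In the worst case you take as many as possible of each colour without reaching 23: 20 + 9 + 22 + 10 + 4 + 6 + 22 + 22 + 7 + 5 + 16 + 8 = 151.
The next one must give 23 of some colour, so 151 + 1 = 152.

152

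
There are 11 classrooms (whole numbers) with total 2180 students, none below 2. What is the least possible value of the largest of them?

Some value must be at least ⌈2180/11⌉ = 199, since 11 × 198 = 2178 < 2180.
Equality holds with 2 values of 199 and 9 values of 198.

199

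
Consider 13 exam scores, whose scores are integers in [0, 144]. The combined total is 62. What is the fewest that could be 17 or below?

Each value above 17 is at least 18, contributing at least 18 − 0 = 18 above the floor 0.
The sum exceeds the floor total 0 by 62, so at most ⌊62/18⌋ = 3 exceed 17, and at least 10 are ≤ 17.
Exactly 10 works: 10 values at 0 and 3 at 18 total 54; raise one of the low values by 8 (still ≤ 17) to hit 62.

10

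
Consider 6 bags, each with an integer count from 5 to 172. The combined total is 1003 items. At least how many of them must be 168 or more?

1

Each value short of 168 is at most 167, costing at least 172 − 167 = 5 against the maximum total of 1032.
We can afford to lose at most 1032 − 1003 = 29, so at most ⌊29/5⌋ = 5 fall short, and at least 1 are ≥ 168.
Exactly 1 works: 1 value at 172 and 5 at 167 total 1007; lower one of the high values by 4 (still ≥ 168) to hit 1003.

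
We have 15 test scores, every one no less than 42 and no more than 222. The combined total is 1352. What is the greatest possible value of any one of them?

To make one score as large as possible, make the other 14 as small as possible.
The other 14 contribute at least 14 × 42 = 588, leaving at most 1352 − 588 = 764.
But each score is capped at 222, so the maximum is 222.
Achievable: one at 222 and the other 14 totalling 1130, which fits since 14 × 42 ≤ 1130 ≤ 14 × 222.

222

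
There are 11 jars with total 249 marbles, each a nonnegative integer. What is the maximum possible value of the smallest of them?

22

If every one of the 11 were at least 23, the total would be at least 11 × 23 = 253 > 249.
Achievable: 4 of them at 22 and 7 at 23 total 249.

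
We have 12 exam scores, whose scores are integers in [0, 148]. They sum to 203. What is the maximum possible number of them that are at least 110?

If k of the values are ≥ 110, the total is ≥ 110k + 0(12 − k).
Setting 110k + 0(12 − k) ≤ 203 gives 110k ≤ 203, so k ≤ 1.
k = 1 is achieved by 1 value at 110 and 11 at 0, total 110; add 93 to one value (staying below 110) to reach 203.

1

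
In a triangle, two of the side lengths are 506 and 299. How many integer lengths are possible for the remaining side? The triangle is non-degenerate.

597

The triangle inequality gives |506 − 299| < c < 506 + 299, i.e. 207 < c < 805.
So c can be any integer from 208 to 804: 597 values.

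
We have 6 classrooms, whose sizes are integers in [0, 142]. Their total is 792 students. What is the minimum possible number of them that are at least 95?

If only k of them are at least 95, the other 6 − k are at most 94, so the total is at most k·142 + (6 − k)·94.
This must reach 792, so k·142 + (6 − k)·94 ≥ 792, giving k ≥ 5.
Exactly 5 works: 5 values at 142 and 1 at 94 total 804; lower one of the high values by 12 (still ≥ 95) to hit 792.

5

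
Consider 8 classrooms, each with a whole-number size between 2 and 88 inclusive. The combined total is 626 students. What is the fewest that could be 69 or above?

5

Each value short of 69 is at most 68, costing at least 88 − 68 = 20 against the maximum total of 704.
We can afford to lose at most 704 − 626 = 78, so at most ⌊78/20⌋ = 3 fall short, and at least 5 are ≥ 69.
Exactly 5 works: 5 values at 88 and 3 at 68 total 644; lower one of the high values by 18 (still ≥ 69) to hit 626.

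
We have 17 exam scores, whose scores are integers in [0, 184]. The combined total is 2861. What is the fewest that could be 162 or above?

Each value short of 162 is at most 161, costing at least 184 − 161 = 23 against the maximum total of 3128.
We can afford to lose at most 3128 − 2861 = 267, so at most ⌊267/23⌋ = 11 fall short, and at least 6 are ≥ 162.
Exactly 6 works: 6 values at 184 and 11 at 161 total 2875; lower one of the high values by 14 (still ≥ 162) to hit 2861.

6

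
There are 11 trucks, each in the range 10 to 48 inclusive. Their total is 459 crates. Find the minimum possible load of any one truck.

To make one truck as small as possible, make the other 10 as large as possible.
The other 10 can take up 10 × 48 = 480 ≥ 459 − 10, so one truck can sit at its floor of 10.
Achievable: one at 10 and the other 10 totalling 449, which fits since 10 × 10 ≤ 449 ≤ 10 × 48.

10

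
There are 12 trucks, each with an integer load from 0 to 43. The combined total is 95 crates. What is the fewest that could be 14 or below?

6

Each value above 14 is at least 15, contributing at least 15 − 0 = 15 above the floor 0.
The sum exceeds the floor total 0 by 95, so at most ⌊95/15⌋ = 6 exceed 14, and at least 6 are ≤ 14.
Exactly 6 works: 6 values at 0 and 6 at 15 total 90; raise one of the low values by 5 (still ≤ 14) to hit 95.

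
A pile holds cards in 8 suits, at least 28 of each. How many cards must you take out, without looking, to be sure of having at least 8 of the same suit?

In the worst case you draw 7 of each of the 8 suits: 8 × 7 = 56.
One more forces 8 of some suit, so 56 + 1 = 57.

57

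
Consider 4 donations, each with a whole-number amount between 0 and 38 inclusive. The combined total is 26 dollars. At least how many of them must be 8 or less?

2

If only k of them are at most 8, the other 4 − k are at least 9, so the total is at least (4 − k)·9 + k·0.
This is ≤ 26, so (4 − k)·9 + 0k ≤ 26, which gives k ≥ 2.
Exactly 2 works: 2 values at 0 and 2 at 9 total 18; raise one of the low values by 8 (still ≤ 8) to hit 26.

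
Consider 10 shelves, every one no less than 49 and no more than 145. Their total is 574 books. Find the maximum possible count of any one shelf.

133

Maximizing one value means minimizing the remaining 9.
The other 9 contribute at least 9 × 49 = 441, leaving at most 574 − 441 = 133.
Since 133 ≤ 145, this is achievable: one at 133 and 9 at 49.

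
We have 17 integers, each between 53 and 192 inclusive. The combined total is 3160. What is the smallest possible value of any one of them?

88

To make one integer as small as possible, make the other 16 as large as possible.
The other 16 contribute at most 16 × 192 = 3072, leaving at least 3160 − 3072 = 88.
Since 88 ≥ 53, this is achievable: one at 88 and 16 at 192.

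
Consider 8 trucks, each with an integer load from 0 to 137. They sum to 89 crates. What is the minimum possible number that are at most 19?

Each value above 19 is at least 20, contributing at least 20 − 0 = 20 above the floor 0.
The sum exceeds the floor total 0 by 89, so at most ⌊89/20⌋ = 4 exceed 19, and at least 4 are ≤ 19.
Exactly 4 works: 4 values at 0 and 4 at 20 total 80; raise one of the low values by 9 (still ≤ 19) to hit 89.

4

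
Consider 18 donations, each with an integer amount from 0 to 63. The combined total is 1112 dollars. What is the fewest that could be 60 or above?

Suppose at most 18 − j of them reach 60; then j values are ≤ 59 and the rest ≤ 63.
The total is then ≤ 59·j + 63·(18 − j) = 1134 − 4j. For this to be ≥ 1112 we need j ≤ 5, so at least 18 − 5 = 13 must reach 60.
Exactly 13 works: 13 values at 63 and 5 at 59 total 1114; lower one of the high values by 2 (still ≥ 60) to hit 1112.

13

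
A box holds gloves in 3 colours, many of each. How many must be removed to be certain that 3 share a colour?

7

You could draw 2 of every colour without reaching 3 of any — 6 in all.
One more forces 3 of some colour, so 6 + 1 = 7.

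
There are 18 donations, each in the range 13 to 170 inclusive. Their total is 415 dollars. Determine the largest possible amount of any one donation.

Maximizing one value means minimizing the remaining 17.
The other 17 contribute at least 17 × 13 = 221, leaving at most 415 − 221 = 194.
But each donation is capped at 170, so the maximum is 170.
Achievable: one at 170 and the other 17 totalling 245, which fits since 17 × 13 ≤ 245 ≤ 17 × 170.

170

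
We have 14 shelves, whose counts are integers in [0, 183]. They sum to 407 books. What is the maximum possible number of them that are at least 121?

3

If k of the values are ≥ 121, the total is ≥ 121k + 0(14 − k).
Setting 121k + 0(14 − k) ≤ 407 gives 121k ≤ 407, so k ≤ 3.
k = 3 is achieved by 3 values at 121 and 11 at 0, total 363; add 44 to one value (staying below 121) to reach 407.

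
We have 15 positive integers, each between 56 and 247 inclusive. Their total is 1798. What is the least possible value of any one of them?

56

To make one integer as small as possible, make the other 14 as large as possible.
The other 14 can take up 14 × 247 = 3458 ≥ 1798 − 56, so one integer can sit at its floor of 56.
Achievable: one at 56 and the other 14 totalling 1742, which fits since 14 × 56 ≤ 1742 ≤ 14 × 247.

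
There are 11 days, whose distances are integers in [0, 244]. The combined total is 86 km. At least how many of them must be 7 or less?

Each value above 7 is at least 8, contributing at least 8 − 0 = 8 above the floor 0.
The sum exceeds the floor total 0 by 86, so at most ⌊86/8⌋ = 10 exceed 7, and at least 1 are ≤ 7.
Exactly 1 works: 1 value at 0 and 10 at 8 total 80; raise one of the low values by 6 (still ≤ 7) to hit 86.

1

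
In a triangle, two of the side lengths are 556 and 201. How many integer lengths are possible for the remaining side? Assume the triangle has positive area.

401

The triangle inequality gives |556 − 201| < c < 556 + 201, i.e. 355 < c < 757.
So c can be any integer from 356 to 756: 401 values.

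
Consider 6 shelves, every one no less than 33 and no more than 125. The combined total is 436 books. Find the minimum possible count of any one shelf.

To make one shelf as small as possible, make the other 5 as large as possible.
The other 5 can take up 5 × 125 = 625 ≥ 436 − 33, so one shelf can sit at its floor of 33.
Achievable: one at 33 and the other 5 totalling 403, which fits since 5 × 33 ≤ 403 ≤ 5 × 125.

33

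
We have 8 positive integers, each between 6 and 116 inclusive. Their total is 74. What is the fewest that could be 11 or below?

4

Each value above 11 is at least 12, contributing at least 12 − 6 = 6 above the floor 6.
The sum exceeds the floor total 48 by 26, so at most ⌊26/6⌋ = 4 exceed 11, and at least 4 are ≤ 11.
Exactly 4 works: 4 values at 6 and 4 at 12 total 72; raise one of the low values by 2 (still ≤ 11) to hit 74.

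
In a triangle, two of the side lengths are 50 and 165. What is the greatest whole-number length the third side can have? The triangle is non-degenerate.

The third side must be less than 50 + 165 = 215.
The largest integer below 215 is 214.

214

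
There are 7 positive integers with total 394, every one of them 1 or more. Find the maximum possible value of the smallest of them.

56

If every one of the 7 were at least 57, the total would be at least 7 × 57 = 399 > 394.
Achievable: 5 of them at 56 and 2 at 57 total 394.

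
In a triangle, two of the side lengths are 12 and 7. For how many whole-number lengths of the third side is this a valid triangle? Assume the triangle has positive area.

The triangle inequality gives |12 − 7| < c < 12 + 7, i.e. 5 < c < 19.
So c can be any integer from 6 to 18: 13 values.

13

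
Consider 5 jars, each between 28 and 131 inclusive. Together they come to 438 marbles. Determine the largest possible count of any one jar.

131

To make one jar as large as possible, make the other 4 as small as possible.
The other 4 contribute at least 4 × 28 = 112, leaving at most 438 − 112 = 326.
But each jar is capped at 131, so the maximum is 131.
Achievable: one at 131 and the other 4 totalling 307, which fits since 4 × 28 ≤ 307 ≤ 4 × 131.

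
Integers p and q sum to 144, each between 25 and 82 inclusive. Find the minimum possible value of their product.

5084

pq = p(144 − p) is concave in p, so over [62, 82] it is minimized at an endpoint.
At the endpoint p = 62, q = 144 − 62 = 82, so pq = 62 × 82 = 5084.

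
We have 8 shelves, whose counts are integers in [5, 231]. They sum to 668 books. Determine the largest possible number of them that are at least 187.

3

Suppose k of them are at least 187. Those contribute at least 187 each and the other 8 − k at least 5 each.
So the total is at least 187k + 5(8 − k) = 40 + 182k. This must be ≤ 668, giving k ≤ 3.
k = 3 is achieved by 3 values at 187 and 5 at 5, total 586; add 82 to one value (staying below 187) to reach 668.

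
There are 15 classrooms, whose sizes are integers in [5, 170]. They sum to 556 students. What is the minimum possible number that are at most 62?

7

Let j be the number exceeding 62. Then the total is ≥ 63·j + 5·(15 − j) = 75 + 58j.
So 58j ≤ 481 and j ≤ 8; hence at least 15 − 8 = 7 are ≤ 62.
Exactly 7 works: 7 values at 5 and 8 at 63 total 539; raise one of the low values by 17 (still ≤ 62) to hit 556.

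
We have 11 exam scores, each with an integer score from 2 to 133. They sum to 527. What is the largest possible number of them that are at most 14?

Each value at 14 or below falls at least 133 − 14 = 119 short of the ceiling 133.
The ceiling total is 11 × 133 = 1463, and we need 527, so at most ⌊(1463 − 527)/119⌋ = 7 can be that low.
k = 7 is achieved by 7 values at 14 and 4 at 133, total 630; lower one of the 133's by 103 (still > 14) to reach 527.

7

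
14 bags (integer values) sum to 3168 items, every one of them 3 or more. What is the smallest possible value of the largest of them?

Some value must be at least ⌈3168/14⌉ = 227, since 14 × 226 = 3164 < 3168.
Taking 10 copies of 226 and 4 copies of 227 gives exactly 3168, so 227 is attained.

227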